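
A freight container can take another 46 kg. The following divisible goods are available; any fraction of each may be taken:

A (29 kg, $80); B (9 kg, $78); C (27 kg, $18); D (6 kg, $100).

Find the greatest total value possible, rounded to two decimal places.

259.33

Take in order of value per unit:
- D (100/6 per unit): all 6 → value 100, running total 100.00
- B (78/9 per unit): all 9 → value 78, running total 178.00
- A (80/29 per unit): all 29 → value 80, running total 258.00
- C (18/27 per unit): 2 of 27 → value 2×18/27 = 1.3333, running total 259.33
Total 259.33.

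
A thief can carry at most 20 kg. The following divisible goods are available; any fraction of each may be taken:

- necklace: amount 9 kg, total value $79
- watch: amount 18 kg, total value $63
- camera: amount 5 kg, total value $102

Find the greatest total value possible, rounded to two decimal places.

Take in order of value per unit:
- camera (102/5 per unit): all 5 → value 102, running total 102.00
- necklace (79/9 per unit): all 9 → value 79, running total 181.00
- watch (63/18 per unit): 6 of 18 → value 6×63/18 = 21.0000, running total 202.00
Total 202.00.

202.00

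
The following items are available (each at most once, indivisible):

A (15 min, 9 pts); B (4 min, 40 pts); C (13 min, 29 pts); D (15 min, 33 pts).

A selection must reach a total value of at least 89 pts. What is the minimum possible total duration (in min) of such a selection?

Subsets with value ≥ 89, sorted by total duration:
- B+C+D: duration 32, value 102
- A+B+C+D: duration 47, value 111
Minimum duration: 32 min.

32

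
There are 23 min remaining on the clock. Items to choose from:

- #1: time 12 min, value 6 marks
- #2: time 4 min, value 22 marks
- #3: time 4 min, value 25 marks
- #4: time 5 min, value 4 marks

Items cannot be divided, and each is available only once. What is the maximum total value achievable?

Check high-value combinations within 23 min:
- #1+#2+#3: time 12+4+4=20, value 6+22+25=53
- #2+#3+#4: time 4+4+5=13, value 22+25+4=51
- #2+#3: time 4+4=8, value 22+25=47
Best: 53 marks.

53 marks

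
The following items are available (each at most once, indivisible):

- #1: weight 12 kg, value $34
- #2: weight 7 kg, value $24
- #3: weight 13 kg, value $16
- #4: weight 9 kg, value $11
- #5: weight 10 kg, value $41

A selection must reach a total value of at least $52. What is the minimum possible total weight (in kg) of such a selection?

Subsets with value ≥ 52, sorted by total weight:
- #2+#5: weight 17, value 65
- #1+#2: weight 19, value 58
- #4+#5: weight 19, value 52
- #1+#5: weight 22, value 75
Minimum weight: 17 kg.

17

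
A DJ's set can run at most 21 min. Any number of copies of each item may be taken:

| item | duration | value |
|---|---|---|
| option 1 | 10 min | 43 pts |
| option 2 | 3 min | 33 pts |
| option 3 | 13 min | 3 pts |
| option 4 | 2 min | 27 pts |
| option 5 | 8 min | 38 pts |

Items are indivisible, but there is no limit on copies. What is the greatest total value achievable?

276 pts

Best value-per-unit is option 4 at 27/2; filling with it alone gives 10×27 = 270.
Optimal mix: 1×option 2 + 9×option 4 → duration 21, value 276.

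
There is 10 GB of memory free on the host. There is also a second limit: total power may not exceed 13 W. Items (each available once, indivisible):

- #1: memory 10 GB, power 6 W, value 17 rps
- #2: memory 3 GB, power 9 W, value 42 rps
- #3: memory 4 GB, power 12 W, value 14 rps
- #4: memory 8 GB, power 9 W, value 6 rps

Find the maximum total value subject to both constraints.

42 rps

Feasible sets respecting both limits:
- #2: memory 3, power 9, value 42
- #1: memory 10, power 6, value 17
- #3: memory 4, power 12, value 14
- #4: memory 8, power 9, value 6
Best: 42 rps.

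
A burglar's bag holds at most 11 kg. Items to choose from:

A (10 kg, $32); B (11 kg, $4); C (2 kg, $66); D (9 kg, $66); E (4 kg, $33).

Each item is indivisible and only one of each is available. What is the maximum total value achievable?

Check high-value combinations within 11 kg:
- C+D: weight 2+9=11, value 66+66=132
- C+E: weight 2+4=6, value 66+33=99
- C: weight 2, value 66
Best: $132.

$132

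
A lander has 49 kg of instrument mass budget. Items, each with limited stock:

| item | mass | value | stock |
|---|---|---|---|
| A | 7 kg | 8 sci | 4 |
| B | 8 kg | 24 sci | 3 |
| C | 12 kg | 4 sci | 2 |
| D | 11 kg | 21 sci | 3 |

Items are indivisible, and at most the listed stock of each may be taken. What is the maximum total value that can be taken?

Top feasible selections:
- 3×B + 2×D: mass 46, value 114
- 2×B + 3×D: mass 49, value 111
Best: 114 sci.

114 sci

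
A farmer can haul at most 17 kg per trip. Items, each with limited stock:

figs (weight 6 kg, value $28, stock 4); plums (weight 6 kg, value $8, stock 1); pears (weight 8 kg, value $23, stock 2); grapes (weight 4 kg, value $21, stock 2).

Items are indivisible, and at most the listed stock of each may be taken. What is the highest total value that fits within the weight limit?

$77

Top feasible selections:
- 2×figs + 1×grapes: weight 16, value 77
- 1×figs + 2×grapes: weight 14, value 70
- 1×pears + 2×grapes: weight 16, value 65
Best: $77.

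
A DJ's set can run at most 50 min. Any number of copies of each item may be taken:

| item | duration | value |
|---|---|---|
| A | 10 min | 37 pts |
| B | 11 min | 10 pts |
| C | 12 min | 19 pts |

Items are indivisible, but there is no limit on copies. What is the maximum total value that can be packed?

185 pts

Best value-per-unit is A at 37/10, and filling with it alone uses duration 5×10=50. No mix of the others beats 5×37 = 185.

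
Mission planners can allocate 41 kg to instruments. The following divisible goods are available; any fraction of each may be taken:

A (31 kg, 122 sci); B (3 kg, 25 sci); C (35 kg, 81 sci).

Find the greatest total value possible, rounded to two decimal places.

163.20

Take in order of value per unit:
- B (25/3 per unit): all 3 → value 25, running total 25.00
- A (122/31 per unit): all 31 → value 122, running total 147.00
- C (81/35 per unit): 7 of 35 → value 7×81/35 = 16.2000, running total 163.20
Total 163.20.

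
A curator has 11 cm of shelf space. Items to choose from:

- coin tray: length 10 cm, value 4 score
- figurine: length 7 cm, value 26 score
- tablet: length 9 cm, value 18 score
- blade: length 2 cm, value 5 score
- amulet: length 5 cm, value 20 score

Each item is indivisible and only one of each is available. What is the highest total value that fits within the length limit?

31 score

This is a 0/1 knapsack; check combinations near the capacity.
- figurine+blade: length 7+2=9, value 26+5=31
- figurine: length 7, value 26
- blade+amulet: length 2+5=7, value 5+20=25
- tablet+blade: length 9+2=11, value 18+5=23
- amulet: length 5, value 20
Best: 31 score.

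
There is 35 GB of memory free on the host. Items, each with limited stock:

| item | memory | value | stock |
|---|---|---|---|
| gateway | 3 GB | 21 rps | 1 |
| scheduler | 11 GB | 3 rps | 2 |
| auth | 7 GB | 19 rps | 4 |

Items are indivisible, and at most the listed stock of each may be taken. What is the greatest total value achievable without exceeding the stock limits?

Best selections within memory 35 and stock limits:
- 1×gateway + 4×auth: memory 31, value 97
- 1×gateway + 1×scheduler + 3×auth: memory 35, value 81
Best: 97 rps.

97 rps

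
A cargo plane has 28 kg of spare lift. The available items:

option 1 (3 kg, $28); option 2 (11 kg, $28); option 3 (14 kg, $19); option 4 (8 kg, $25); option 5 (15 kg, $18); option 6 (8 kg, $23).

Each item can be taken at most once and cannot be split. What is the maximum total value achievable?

Check high-value combinations within 28 kg:
- option 1+option 2+option 4: weight 3+11+8=22, value 28+28+25=81
- option 1+option 2+option 6: weight 3+11+8=22, value 28+28+23=79
- option 1+option 4+option 6: weight 3+8+8=19, value 28+25+23=76
- option 2+option 4+option 6: weight 11+8+8=27, value 28+25+23=76
Best: $81.

$81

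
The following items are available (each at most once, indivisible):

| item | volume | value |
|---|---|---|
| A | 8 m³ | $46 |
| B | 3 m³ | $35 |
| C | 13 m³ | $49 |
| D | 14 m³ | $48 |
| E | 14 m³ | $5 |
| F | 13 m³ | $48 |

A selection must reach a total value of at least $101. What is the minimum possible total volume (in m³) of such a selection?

Subsets with value ≥ 101, sorted by total volume:
- A+B+C: volume 24, value 130
- A+B+F: volume 24, value 129
Minimum volume: 24 m³.

24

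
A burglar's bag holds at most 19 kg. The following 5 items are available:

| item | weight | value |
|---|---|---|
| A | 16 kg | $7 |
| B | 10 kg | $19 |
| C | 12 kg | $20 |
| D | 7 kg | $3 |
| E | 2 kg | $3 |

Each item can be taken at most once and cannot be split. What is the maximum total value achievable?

$25

This is a 0/1 knapsack; check combinations near the capacity.
- B+D+E: weight 10+7+2=19, value 19+3+3=25
- C+E: weight 12+2=14, value 20+3=23
- C+D: weight 12+7=19, value 20+3=23
- B+E: weight 10+2=12, value 19+3=22
Best: $25.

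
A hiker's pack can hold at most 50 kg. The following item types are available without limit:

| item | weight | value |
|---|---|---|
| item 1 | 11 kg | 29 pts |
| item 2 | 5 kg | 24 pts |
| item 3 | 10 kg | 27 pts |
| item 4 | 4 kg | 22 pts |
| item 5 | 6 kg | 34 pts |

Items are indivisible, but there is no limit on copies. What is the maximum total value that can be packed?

Best value-per-unit is item 5 at 34/6; filling with it alone gives 8×34 = 272.
Optimal mix: 2×item 4 + 7×item 5 → weight 50, value 282.

282 pts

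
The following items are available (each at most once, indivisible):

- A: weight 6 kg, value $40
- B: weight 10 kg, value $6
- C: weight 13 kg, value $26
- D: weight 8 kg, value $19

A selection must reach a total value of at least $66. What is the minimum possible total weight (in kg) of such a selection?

19

Subsets with value ≥ 66, sorted by total weight:
- A+C: weight 19, value 66
- A+C+D: weight 27, value 85
- A+B+C: weight 29, value 72
Minimum weight: 19 kg.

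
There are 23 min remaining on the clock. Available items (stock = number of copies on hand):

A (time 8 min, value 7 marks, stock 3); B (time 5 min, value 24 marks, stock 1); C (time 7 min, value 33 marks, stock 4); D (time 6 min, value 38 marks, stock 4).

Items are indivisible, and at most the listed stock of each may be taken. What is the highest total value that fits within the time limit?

138 marks

Top feasible selections:
- 1×B + 3×D: time 23, value 138
- 3×D: time 18, value 114
- 1×C + 2×D: time 19, value 109
- 2×C + 1×D: time 20, value 104
Best: 138 marks.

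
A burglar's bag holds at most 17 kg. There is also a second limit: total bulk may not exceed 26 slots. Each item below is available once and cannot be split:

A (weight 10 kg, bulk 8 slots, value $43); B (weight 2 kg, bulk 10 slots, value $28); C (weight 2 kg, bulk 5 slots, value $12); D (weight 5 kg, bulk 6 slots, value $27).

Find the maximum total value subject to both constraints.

Feasible sets respecting both limits:
- A+B+D: weight 17, bulk 24, value 98
- A+B+C: weight 14, bulk 23, value 83
- A+C+D: weight 17, bulk 19, value 82
Best: $98.

$98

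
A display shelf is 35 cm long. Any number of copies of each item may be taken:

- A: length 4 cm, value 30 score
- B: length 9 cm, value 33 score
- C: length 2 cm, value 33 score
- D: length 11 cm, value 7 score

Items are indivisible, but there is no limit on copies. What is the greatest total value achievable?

Best value-per-unit is C at 33/2, and filling with it alone uses length 17×2=34. No mix of the others beats 17×33 = 561.

561 score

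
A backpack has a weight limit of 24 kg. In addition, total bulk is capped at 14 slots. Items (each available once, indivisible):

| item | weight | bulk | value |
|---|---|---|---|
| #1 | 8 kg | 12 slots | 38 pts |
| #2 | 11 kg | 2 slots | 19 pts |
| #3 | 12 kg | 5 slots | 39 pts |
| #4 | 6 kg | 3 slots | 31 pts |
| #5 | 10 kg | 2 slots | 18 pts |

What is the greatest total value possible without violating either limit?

70 pts

Feasible sets respecting both limits:
- #3+#4: weight 18, bulk 8, value 70
- #2+#3: weight 23, bulk 7, value 58
- #1+#2: weight 19, bulk 14, value 57
- #3+#5: weight 22, bulk 7, value 57
Best: 70 pts.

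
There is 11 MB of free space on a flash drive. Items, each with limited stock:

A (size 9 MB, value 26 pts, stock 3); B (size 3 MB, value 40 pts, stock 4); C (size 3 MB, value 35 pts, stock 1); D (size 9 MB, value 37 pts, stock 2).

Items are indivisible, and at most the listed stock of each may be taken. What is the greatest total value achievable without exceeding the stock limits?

120 pts

Best selections within size 11 and stock limits:
- 3×B: size 9, value 120
- 2×B + 1×C: size 9, value 115
- 2×B: size 6, value 80
- 1×B + 1×C: size 6, value 75
Best: 120 pts.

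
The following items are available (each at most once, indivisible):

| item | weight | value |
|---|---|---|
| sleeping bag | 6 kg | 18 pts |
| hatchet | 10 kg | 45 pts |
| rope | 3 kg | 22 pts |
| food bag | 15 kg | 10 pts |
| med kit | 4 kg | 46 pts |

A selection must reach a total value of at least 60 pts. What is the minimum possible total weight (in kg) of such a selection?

Subsets with value ≥ 60, sorted by total weight:
- rope+med kit: weight 7, value 68
- sleeping bag+med kit: weight 10, value 64
Minimum weight: 7 kg.

7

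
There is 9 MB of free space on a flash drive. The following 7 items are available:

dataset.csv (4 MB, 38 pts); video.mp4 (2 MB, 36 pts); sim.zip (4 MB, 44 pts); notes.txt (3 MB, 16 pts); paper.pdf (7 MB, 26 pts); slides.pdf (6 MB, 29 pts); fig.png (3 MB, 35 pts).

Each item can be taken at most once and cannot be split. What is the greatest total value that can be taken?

115 pts

Check high-value combinations within 9 MB:
- video.mp4+sim.zip+fig.png: size 2+4+3=9, value 36+44+35=115
- dataset.csv+video.mp4+fig.png: size 4+2+3=9, value 38+36+35=109
- video.mp4+sim.zip+notes.txt: size 2+4+3=9, value 36+44+16=96
- dataset.csv+video.mp4+notes.txt: size 4+2+3=9, value 38+36+16=90
Best: 115 pts.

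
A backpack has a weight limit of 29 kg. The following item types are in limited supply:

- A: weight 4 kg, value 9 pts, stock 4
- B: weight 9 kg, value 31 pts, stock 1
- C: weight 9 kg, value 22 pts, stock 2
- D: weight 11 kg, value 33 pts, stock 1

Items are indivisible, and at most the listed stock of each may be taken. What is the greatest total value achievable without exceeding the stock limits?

86 pts

Best selections within weight 29 and stock limits:
- 1×B + 1×C + 1×D: weight 29, value 86
- 2×A + 1×B + 1×D: weight 28, value 82
Best: 86 pts.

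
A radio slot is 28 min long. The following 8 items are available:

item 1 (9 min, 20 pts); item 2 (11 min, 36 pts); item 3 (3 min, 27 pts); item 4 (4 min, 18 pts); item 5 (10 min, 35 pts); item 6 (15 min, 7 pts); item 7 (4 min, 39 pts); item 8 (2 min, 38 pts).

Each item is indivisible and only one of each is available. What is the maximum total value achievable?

This is a 0/1 knapsack; check combinations near the capacity.
- item 1+item 3+item 5+item 7+item 8: duration 9+3+10+4+2=28, value 20+27+35+39+38=159
- item 2+item 3+item 4+item 7+item 8: duration 11+3+4+4+2=24, value 36+27+18+39+38=158
- item 3+item 4+item 5+item 7+item 8: duration 3+4+10+4+2=23, value 27+18+35+39+38=157
- item 2+item 5+item 7+item 8: duration 11+10+4+2=27, value 36+35+39+38=148
- item 1+item 3+item 4+item 7+item 8: duration 9+3+4+4+2=22, value 20+27+18+39+38=142
Best: 159 pts.

159 pts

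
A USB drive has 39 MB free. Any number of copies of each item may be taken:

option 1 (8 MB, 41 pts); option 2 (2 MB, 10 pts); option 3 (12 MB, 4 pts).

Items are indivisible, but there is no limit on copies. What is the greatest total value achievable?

194 pts

Best value-per-unit is option 1 at 41/8; filling with it alone gives 4×41 = 164.
Optimal mix: 4×option 1 + 3×option 2 → size 38, value 194.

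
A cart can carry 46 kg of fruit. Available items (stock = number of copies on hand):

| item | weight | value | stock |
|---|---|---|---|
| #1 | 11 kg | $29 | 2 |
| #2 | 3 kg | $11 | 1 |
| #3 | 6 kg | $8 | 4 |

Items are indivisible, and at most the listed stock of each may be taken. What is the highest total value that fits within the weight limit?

Top feasible selections:
- 2×#1 + 1×#2 + 3×#3: weight 43, value 93
- 2×#1 + 4×#3: weight 46, value 90
Best: $93.

$93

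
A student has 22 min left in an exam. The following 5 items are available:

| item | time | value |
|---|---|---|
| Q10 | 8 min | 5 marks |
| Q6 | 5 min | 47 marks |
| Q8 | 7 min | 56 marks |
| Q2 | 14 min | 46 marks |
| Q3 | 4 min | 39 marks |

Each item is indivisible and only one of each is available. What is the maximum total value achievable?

142 marks

Check high-value combinations within 22 min:
- Q6+Q8+Q3: time 5+7+4=16, value 47+56+39=142
- Q10+Q6+Q8: time 8+5+7=20, value 5+47+56=108
- Q6+Q8: time 5+7=12, value 47+56=103
- Q8+Q2: time 7+14=21, value 56+46=102
- Q10+Q8+Q3: time 8+7+4=19, value 5+56+39=100
Best: 142 marks.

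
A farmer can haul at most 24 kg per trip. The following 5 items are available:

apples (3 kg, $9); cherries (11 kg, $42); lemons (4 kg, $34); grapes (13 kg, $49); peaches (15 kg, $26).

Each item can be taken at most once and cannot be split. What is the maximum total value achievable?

$92

Check high-value combinations within 24 kg:
- apples+lemons+grapes: weight 3+4+13=20, value 9+34+49=92
- cherries+grapes: weight 11+13=24, value 42+49=91
- apples+cherries+lemons: weight 3+11+4=18, value 9+42+34=85
- lemons+grapes: weight 4+13=17, value 34+49=83
Best: $92.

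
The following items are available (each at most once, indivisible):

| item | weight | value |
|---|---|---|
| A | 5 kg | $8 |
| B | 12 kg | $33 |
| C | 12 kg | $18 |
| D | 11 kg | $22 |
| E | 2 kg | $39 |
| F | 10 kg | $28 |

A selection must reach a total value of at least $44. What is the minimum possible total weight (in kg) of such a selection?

7

Subsets with value ≥ 44, sorted by total weight:
- A+E: weight 7, value 47
- E+F: weight 12, value 67
- D+E: weight 13, value 61
- B+E: weight 14, value 72
Minimum weight: 7 kg.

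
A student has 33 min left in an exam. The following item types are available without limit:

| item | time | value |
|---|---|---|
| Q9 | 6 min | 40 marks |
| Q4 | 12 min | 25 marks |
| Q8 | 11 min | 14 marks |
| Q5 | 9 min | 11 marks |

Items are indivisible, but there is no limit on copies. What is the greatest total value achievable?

Best value-per-unit is Q9 at 40/6, and filling with it alone uses time 5×6=30. No mix of the others beats 5×40 = 200.

200 marks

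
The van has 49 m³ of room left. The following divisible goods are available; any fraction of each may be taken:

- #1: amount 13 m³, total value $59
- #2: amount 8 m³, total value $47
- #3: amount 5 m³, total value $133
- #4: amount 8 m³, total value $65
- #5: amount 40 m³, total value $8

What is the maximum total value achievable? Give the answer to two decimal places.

307.00

Take in order of value per unit:
- #3 (133/5 per unit): all 5 → value 133, running total 133.00
- #4 (65/8 per unit): all 8 → value 65, running total 198.00
- #2 (47/8 per unit): all 8 → value 47, running total 245.00
- #1 (59/13 per unit): all 13 → value 59, running total 304.00
- #5 (8/40 per unit): 15 of 40 → value 15×8/40 = 3.0000, running total 307.00
Total 307.00.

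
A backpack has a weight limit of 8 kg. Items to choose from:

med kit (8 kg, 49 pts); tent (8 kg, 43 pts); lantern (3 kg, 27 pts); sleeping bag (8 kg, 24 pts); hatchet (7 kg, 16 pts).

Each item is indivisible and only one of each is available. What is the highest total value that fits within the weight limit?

This is a 0/1 knapsack; check combinations near the capacity.
- med kit: weight 8, value 49
- tent: weight 8, value 43
- lantern: weight 3, value 27
Best: 49 pts.

49 pts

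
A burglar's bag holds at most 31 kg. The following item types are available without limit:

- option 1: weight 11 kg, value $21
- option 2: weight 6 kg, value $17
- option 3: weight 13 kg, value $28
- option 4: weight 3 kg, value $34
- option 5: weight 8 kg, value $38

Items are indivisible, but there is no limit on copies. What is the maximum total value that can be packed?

Best value-per-unit is option 4 at 34/3, and filling with it alone uses weight 10×3=30. No mix of the others beats 10×34 = 340.

$340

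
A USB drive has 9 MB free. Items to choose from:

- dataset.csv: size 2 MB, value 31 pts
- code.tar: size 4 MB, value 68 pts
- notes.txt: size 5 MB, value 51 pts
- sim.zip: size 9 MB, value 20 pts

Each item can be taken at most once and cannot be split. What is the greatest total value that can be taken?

119 pts

Check high-value combinations within 9 MB:
- code.tar+notes.txt: size 4+5=9, value 68+51=119
- dataset.csv+code.tar: size 2+4=6, value 31+68=99
- dataset.csv+notes.txt: size 2+5=7, value 31+51=82
- code.tar: size 4, value 68
- notes.txt: size 5, value 51
Best: 119 pts.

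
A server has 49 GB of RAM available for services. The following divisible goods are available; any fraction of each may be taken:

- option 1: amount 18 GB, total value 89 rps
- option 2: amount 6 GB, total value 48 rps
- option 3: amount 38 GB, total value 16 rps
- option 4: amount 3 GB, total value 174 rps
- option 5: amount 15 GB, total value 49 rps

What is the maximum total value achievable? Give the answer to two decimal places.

Take in order of value per unit:
- option 4 (174/3 per unit): all 3 → value 174, running total 174.00
- option 2 (48/6 per unit): all 6 → value 48, running total 222.00
- option 1 (89/18 per unit): all 18 → value 89, running total 311.00
- option 5 (49/15 per unit): all 15 → value 49, running total 360.00
- option 3 (16/38 per unit): 7 of 38 → value 7×16/38 = 2.9474, running total 362.95
Total 362.95.

362.95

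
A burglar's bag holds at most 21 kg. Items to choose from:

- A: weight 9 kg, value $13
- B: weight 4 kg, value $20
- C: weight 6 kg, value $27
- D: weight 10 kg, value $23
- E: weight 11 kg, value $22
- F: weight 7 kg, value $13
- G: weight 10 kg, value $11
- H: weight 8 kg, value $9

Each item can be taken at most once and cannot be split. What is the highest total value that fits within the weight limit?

$70

Check high-value combinations within 21 kg:
- B+C+D: weight 4+6+10=20, value 20+27+23=70
- B+C+E: weight 4+6+11=21, value 20+27+22=69
- B+C+F: weight 4+6+7=17, value 20+27+13=60
- A+B+C: weight 9+4+6=19, value 13+20+27=60
- B+C+G: weight 4+6+10=20, value 20+27+11=58
Best: $70.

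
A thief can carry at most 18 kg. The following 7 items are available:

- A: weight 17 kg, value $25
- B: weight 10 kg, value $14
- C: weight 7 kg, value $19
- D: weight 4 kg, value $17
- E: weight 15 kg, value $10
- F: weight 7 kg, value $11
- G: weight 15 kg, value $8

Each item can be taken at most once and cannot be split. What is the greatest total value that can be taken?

$47

This is a 0/1 knapsack; check combinations near the capacity.
- C+D+F: weight 7+4+7=18, value 19+17+11=47
- C+D: weight 7+4=11, value 19+17=36
- B+C: weight 10+7=17, value 14+19=33
Best: $47.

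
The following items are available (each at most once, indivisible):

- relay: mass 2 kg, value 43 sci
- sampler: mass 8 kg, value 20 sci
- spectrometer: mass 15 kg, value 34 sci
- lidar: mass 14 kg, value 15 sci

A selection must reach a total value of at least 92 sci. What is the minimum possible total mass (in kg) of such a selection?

Subsets with value ≥ 92, sorted by total mass:
- relay+sampler+spectrometer: mass 25, value 97
- relay+spectrometer+lidar: mass 31, value 92
- relay+sampler+spectrometer+lidar: mass 39, value 112
Minimum mass: 25 kg.

25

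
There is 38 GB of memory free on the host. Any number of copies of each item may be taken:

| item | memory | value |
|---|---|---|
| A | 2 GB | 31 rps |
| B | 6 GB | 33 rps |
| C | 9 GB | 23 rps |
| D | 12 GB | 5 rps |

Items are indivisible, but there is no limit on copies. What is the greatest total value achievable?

Best value-per-unit is A at 31/2, and filling with it alone uses memory 19×2=38. No mix of the others beats 19×31 = 589.

589 rps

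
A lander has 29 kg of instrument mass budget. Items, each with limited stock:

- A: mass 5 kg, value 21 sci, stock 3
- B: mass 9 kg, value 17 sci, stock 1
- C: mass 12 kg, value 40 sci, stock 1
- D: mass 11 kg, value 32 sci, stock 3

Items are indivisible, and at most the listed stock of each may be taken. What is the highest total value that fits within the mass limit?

Top feasible selections:
- 3×A + 1×C: mass 27, value 103
- 3×A + 1×D: mass 26, value 95
- 1×A + 1×C + 1×D: mass 28, value 93
- 1×A + 2×D: mass 27, value 85
Best: 103 sci.

103 sci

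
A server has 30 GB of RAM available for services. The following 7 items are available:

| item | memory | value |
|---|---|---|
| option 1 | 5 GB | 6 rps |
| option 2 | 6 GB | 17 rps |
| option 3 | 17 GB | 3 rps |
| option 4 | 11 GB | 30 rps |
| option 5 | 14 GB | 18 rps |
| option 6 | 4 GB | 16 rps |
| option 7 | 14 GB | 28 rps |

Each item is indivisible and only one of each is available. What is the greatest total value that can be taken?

74 rps

Check high-value combinations within 30 GB:
- option 4+option 6+option 7: memory 11+4+14=29, value 30+16+28=74
- option 1+option 2+option 4+option 6: memory 5+6+11+4=26, value 6+17+30+16=69
- option 1+option 2+option 6+option 7: memory 5+6+4+14=29, value 6+17+16+28=67
Best: 74 rps.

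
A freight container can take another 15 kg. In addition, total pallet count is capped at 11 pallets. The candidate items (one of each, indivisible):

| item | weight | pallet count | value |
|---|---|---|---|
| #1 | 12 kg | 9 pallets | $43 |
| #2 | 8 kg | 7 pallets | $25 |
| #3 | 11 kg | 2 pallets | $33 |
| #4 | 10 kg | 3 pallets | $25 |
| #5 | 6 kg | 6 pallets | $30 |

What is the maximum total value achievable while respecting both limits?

Feasible sets respecting both limits:
- #1: weight 12, pallet count 9, value 43
- #3: weight 11, pallet count 2, value 33
- #5: weight 6, pallet count 6, value 30
Best: $43.

$43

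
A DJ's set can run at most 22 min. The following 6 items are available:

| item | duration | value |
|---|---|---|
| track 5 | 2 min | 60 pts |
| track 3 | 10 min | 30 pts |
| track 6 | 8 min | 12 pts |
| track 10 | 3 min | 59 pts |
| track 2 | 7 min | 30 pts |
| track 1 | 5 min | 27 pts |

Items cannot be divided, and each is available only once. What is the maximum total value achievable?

Check high-value combinations within 22 min:
- track 5+track 3+track 10+track 2: duration 2+10+3+7=22, value 60+30+59+30=179
- track 5+track 10+track 2+track 1: duration 2+3+7+5=17, value 60+59+30+27=176
- track 5+track 3+track 10+track 1: duration 2+10+3+5=20, value 60+30+59+27=176
- track 5+track 6+track 10+track 2: duration 2+8+3+7=20, value 60+12+59+30=161
- track 5+track 6+track 10+track 1: duration 2+8+3+5=18, value 60+12+59+27=158
Best: 179 pts.

179 pts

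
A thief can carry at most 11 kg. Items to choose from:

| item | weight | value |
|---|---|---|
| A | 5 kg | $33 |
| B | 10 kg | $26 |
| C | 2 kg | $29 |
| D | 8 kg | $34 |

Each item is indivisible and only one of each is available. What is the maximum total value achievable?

Check high-value combinations within 11 kg:
- C+D: weight 2+8=10, value 29+34=63
- A+C: weight 5+2=7, value 33+29=62
- D: weight 8, value 34
- A: weight 5, value 33
- C: weight 2, value 29
Best: $63.

$63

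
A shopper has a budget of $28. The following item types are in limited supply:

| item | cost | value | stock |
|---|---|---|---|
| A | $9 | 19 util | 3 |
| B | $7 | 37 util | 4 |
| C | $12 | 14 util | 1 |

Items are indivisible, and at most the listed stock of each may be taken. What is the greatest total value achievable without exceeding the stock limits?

148 util

Best selections within cost 28 and stock limits:
- 4×B: cost 28, value 148
- 3×B: cost 21, value 111
- 1×A + 2×B: cost 23, value 93
Best: 148 util.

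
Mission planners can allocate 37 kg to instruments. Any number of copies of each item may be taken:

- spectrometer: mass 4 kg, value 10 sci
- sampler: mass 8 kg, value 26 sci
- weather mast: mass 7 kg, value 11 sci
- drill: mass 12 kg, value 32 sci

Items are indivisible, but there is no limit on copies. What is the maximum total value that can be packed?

114 sci

Best value-per-unit is sampler at 26/8; filling with it alone gives 4×26 = 104.
Optimal mix: 1×spectrometer + 4×sampler → mass 36, value 114.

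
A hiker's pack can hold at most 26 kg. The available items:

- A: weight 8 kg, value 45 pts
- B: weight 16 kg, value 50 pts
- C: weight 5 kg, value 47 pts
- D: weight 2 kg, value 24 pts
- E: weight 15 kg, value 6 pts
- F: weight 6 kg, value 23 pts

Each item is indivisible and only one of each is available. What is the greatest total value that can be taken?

This is a 0/1 knapsack; check combinations near the capacity.
- A+C+D+F: weight 8+5+2+6=21, value 45+47+24+23=139
- B+C+D: weight 16+5+2=23, value 50+47+24=121
- A+B+D: weight 8+16+2=26, value 45+50+24=119
- A+C+D: weight 8+5+2=15, value 45+47+24=116
- A+C+F: weight 8+5+6=19, value 45+47+23=115
Best: 139 pts.

139 pts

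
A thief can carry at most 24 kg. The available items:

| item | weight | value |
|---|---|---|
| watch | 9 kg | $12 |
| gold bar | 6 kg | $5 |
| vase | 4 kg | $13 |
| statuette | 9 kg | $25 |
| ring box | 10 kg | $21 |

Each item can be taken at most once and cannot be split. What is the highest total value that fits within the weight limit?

Check high-value combinations within 24 kg:
- vase+statuette+ring box: weight 4+9+10=23, value 13+25+21=59
- watch+vase+statuette: weight 9+4+9=22, value 12+13+25=50
- statuette+ring box: weight 9+10=19, value 25+21=46
- watch+vase+ring box: weight 9+4+10=23, value 12+13+21=46
Best: $59.

$59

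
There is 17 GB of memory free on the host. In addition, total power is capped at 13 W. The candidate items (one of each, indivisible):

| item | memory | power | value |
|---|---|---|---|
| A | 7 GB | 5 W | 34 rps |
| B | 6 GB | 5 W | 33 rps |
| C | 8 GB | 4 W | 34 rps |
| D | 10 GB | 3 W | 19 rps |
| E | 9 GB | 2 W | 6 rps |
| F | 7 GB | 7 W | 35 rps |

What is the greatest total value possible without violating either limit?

Feasible sets respecting both limits:
- A+F: memory 14, power 12, value 69
- C+F: memory 15, power 11, value 69
- A+C: memory 15, power 9, value 68
Best: 69 rps.

69 rps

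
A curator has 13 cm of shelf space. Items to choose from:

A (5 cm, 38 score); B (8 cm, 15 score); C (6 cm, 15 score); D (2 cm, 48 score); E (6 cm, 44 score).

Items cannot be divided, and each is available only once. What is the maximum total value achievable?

130 score

Check high-value combinations within 13 cm:
- A+D+E: length 5+2+6=13, value 38+48+44=130
- A+C+D: length 5+6+2=13, value 38+15+48=101
- D+E: length 2+6=8, value 48+44=92
- A+D: length 5+2=7, value 38+48=86
Best: 130 score.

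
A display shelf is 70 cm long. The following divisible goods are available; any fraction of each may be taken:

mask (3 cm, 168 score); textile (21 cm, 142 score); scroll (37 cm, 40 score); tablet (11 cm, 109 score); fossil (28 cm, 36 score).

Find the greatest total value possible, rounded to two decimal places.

Take in order of value per unit:
- mask (168/3 per unit): all 3 → value 168, running total 168.00
- tablet (109/11 per unit): all 11 → value 109, running total 277.00
- textile (142/21 per unit): all 21 → value 142, running total 419.00
- fossil (36/28 per unit): all 28 → value 36, running total 455.00
- scroll (40/37 per unit): 7 of 37 → value 7×40/37 = 7.5676, running total 462.57
Total 462.57.

462.57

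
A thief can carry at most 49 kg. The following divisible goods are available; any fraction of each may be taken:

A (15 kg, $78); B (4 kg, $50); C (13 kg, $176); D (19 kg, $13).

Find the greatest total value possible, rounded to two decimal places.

315.63

Take in order of value per unit:
- C (176/13 per unit): all 13 → value 176, running total 176.00
- B (50/4 per unit): all 4 → value 50, running total 226.00
- A (78/15 per unit): all 15 → value 78, running total 304.00
- D (13/19 per unit): 17 of 19 → value 17×13/19 = 11.6316, running total 315.63
Total 315.63.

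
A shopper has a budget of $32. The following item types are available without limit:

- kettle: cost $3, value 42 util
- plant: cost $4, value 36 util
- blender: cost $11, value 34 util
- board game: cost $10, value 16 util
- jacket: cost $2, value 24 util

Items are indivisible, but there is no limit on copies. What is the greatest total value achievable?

Best value-per-unit is kettle at 42/3; filling with it alone gives 10×42 = 420.
Optimal mix: 10×kettle + 1×jacket → cost 32, value 444.

444 util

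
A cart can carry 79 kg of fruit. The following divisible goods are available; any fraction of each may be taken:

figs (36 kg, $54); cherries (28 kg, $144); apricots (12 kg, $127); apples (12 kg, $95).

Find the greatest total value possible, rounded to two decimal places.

406.50

Take in order of value per unit:
- apricots (127/12 per unit): all 12 → value 127, running total 127.00
- apples (95/12 per unit): all 12 → value 95, running total 222.00
- cherries (144/28 per unit): all 28 → value 144, running total 366.00
- figs (54/36 per unit): 27 of 36 → value 27×54/36 = 40.5000, running total 406.50
Total 406.50.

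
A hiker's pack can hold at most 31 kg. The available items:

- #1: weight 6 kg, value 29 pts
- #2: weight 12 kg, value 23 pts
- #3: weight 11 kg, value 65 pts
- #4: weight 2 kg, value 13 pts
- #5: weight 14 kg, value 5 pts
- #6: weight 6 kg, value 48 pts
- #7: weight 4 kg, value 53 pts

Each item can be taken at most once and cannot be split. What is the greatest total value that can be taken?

208 pts

Check high-value combinations within 31 kg:
- #1+#3+#4+#6+#7: weight 6+11+2+6+4=29, value 29+65+13+48+53=208
- #1+#3+#6+#7: weight 6+11+6+4=27, value 29+65+48+53=195
- #3+#4+#6+#7: weight 11+2+6+4=23, value 65+13+48+53=179
- #3+#6+#7: weight 11+6+4=21, value 65+48+53=166
Best: 208 pts.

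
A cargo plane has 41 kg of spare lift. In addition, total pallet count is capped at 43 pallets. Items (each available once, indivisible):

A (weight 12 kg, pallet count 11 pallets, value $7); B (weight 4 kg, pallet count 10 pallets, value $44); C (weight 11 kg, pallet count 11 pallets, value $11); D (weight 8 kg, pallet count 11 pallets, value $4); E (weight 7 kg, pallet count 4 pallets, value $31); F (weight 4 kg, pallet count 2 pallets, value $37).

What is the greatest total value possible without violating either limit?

$130

Feasible sets respecting both limits:
- A+B+C+E+F: weight 38, pallet count 38, value 130
- B+C+D+E+F: weight 34, pallet count 38, value 127
- B+C+E+F: weight 26, pallet count 27, value 123
Best: $130.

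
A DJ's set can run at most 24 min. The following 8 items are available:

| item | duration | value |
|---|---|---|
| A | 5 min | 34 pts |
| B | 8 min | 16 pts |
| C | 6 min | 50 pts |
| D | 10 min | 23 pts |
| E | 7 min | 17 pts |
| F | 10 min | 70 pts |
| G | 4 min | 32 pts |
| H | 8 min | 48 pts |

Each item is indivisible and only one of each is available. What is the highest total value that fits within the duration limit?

Check high-value combinations within 24 min:
- C+F+H: duration 6+10+8=24, value 50+70+48=168
- A+C+G+H: duration 5+6+4+8=23, value 34+50+32+48=164
- A+C+F: duration 5+6+10=21, value 34+50+70=154
Best: 168 pts.

168 pts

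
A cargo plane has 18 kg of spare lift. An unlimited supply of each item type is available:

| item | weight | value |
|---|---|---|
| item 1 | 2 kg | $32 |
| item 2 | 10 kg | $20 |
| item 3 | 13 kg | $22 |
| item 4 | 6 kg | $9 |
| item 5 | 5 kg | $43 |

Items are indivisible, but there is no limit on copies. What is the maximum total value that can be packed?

$288

Best value-per-unit is item 1 at 32/2, and filling with it alone uses weight 9×2=18. No mix of the others beats 9×32 = 288.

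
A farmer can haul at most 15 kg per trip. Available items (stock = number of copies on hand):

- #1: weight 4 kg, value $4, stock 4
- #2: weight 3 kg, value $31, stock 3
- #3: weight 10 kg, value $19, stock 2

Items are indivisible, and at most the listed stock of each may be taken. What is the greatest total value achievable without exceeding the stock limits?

Best selections within weight 15 and stock limits:
- 1×#1 + 3×#2: weight 13, value 97
- 3×#2: weight 9, value 93
- 2×#1 + 2×#2: weight 14, value 70
Best: $97.

$97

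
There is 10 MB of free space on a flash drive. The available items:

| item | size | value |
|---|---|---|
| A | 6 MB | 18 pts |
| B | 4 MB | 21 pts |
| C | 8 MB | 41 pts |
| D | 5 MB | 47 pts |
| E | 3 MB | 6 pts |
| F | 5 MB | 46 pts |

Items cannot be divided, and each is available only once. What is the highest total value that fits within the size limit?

93 pts

Check high-value combinations within 10 MB:
- D+F: size 5+5=10, value 47+46=93
- B+D: size 4+5=9, value 21+47=68
- B+F: size 4+5=9, value 21+46=67
Best: 93 pts.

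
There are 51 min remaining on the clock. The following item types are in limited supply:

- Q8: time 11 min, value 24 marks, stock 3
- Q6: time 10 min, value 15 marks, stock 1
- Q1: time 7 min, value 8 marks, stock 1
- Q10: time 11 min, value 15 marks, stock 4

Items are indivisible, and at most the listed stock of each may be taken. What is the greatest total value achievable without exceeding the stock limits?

Best selections within time 51 and stock limits:
- 3×Q8 + 1×Q6 + 1×Q1: time 50, value 95
- 3×Q8 + 1×Q1 + 1×Q10: time 51, value 95
- 3×Q8 + 1×Q6: time 43, value 87
- 3×Q8 + 1×Q10: time 44, value 87
Best: 95 marks.

95 marks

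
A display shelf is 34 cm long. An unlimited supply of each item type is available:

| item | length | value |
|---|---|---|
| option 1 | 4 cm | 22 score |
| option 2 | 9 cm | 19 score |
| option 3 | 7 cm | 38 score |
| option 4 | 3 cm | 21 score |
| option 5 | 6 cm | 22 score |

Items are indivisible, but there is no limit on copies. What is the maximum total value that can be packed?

232 score

Best value-per-unit is option 4 at 21/3; filling with it alone gives 11×21 = 231.
Optimal mix: 1×option 1 + 10×option 4 → length 34, value 232.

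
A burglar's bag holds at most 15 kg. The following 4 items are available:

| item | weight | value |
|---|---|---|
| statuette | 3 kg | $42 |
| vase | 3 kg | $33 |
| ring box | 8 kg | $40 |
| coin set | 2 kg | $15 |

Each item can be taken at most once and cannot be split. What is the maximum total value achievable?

$115

Check high-value combinations within 15 kg:
- statuette+vase+ring box: weight 3+3+8=14, value 42+33+40=115
- statuette+ring box+coin set: weight 3+8+2=13, value 42+40+15=97
- statuette+vase+coin set: weight 3+3+2=8, value 42+33+15=90
- vase+ring box+coin set: weight 3+8+2=13, value 33+40+15=88
- statuette+ring box: weight 3+8=11, value 42+40=82
Best: $115.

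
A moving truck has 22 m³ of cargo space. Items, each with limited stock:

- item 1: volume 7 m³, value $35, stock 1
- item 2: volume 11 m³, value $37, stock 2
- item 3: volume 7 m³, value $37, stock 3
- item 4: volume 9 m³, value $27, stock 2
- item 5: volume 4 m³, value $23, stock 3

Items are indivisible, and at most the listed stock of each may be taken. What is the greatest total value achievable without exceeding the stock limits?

$120

Top feasible selections:
- 2×item 3 + 2×item 5: volume 22, value 120
- 1×item 1 + 1×item 3 + 2×item 5: volume 22, value 118
- 3×item 3: volume 21, value 111
- 1×item 1 + 2×item 3: volume 21, value 109
Best: $120.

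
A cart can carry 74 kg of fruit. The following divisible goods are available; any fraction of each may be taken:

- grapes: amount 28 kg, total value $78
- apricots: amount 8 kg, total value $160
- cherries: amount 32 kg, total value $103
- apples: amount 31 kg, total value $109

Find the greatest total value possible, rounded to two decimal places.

380.36

Take in order of value per unit:
- apricots (160/8 per unit): all 8 → value 160, running total 160.00
- apples (109/31 per unit): all 31 → value 109, running total 269.00
- cherries (103/32 per unit): all 32 → value 103, running total 372.00
- grapes (78/28 per unit): 3 of 28 → value 3×78/28 = 8.3571, running total 380.36
Total 380.36.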